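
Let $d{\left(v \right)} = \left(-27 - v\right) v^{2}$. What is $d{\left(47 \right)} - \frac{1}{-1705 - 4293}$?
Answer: $- \frac{980469067}{5998} \approx -1.6347 \cdot 10^{5}$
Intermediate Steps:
$d{\left(v \right)} = v^{2} \left(-27 - v\right)$
$d{\left(47 \right)} - \frac{1}{-1705 - 4293} = 47^{2} \left(-27 - 47\right) - \frac{1}{-1705 - 4293} = 2209 \left(-27 - 47\right) - \frac{1}{-5998} = 2209 \left(-74\right) - - \frac{1}{5998} = -163466 + \frac{1}{5998} = - \frac{980469067}{5998}$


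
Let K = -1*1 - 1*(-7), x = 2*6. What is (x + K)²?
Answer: 324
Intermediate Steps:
x = 12
K = 6 (K = -1 + 7 = 6)
(x + K)² = (12 + 6)² = 18² = 324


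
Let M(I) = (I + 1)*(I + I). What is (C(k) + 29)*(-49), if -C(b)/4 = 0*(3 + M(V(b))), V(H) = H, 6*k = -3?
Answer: -1421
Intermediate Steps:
k = -1/2 (k = (1/6)*(-3) = -1/2 ≈ -0.50000)
M(I) = 2*I*(1 + I) (M(I) = (1 + I)*(2*I) = 2*I*(1 + I))
C(b) = 0 (C(b) = -0*(3 + 2*b*(1 + b)) = -4*0 = 0)
(C(k) + 29)*(-49) = (0 + 29)*(-49) = 29*(-49) = -1421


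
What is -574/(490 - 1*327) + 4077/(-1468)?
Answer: -1507183/239284 ≈ -6.2987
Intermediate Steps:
-574/(490 - 1*327) + 4077/(-1468) = -574/(490 - 327) + 4077*(-1/1468) = -574/163 - 4077/1468 = -1507183/239284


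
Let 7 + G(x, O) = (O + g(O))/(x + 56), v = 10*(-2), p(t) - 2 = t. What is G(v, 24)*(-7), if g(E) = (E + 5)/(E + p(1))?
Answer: 42889/972 ≈ 44.125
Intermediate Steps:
p(t) = 2 + t
v = -20
g(E) = (5 + E)/(3 + E) (g(E) = (E + 5)/(E + (2 + 1)) = (5 + E)/(E + 3) = (5 + E)/(3 + E))
G(x, O) = -7 + (O + (5 + O)/(3 + O))/(56 + x) (G(x, O) = -7 + (O + (5 + O)/(3 + O))/(x + 56) = -7 + (O + (5 + O)/(3 + O))/(56 + x))
G(v, 24)*(-7) = ((5 + 24 + (3 + 24)*(-392 + 24 - 7*(-20)))/((3 + 24)*(56 - 20)))*(-7) = ((5 + 24 + 27*(-392 + 24 + 140))/(27*36))*(-7) = ((1/27)*(1/36)*(5 + 24 + 27*(-228)))*(-7) = ((1/27)*(1/36)*(5 + 24 - 6156))*(-7) = ((1/27)*(1/36)*(-6127))*(-7) = -6127/972*(-7) = 42889/972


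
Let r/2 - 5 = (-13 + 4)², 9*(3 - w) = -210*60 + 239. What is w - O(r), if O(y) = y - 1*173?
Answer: 12397/9 ≈ 1377.4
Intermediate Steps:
w = 12388/9 (w = 3 - (-210*60 + 239)/9 = 3 - (-12600 + 239)/9 = 3 - ⅑*(-12361) = 3 + 12361/9 = 12388/9 ≈ 1376.4)
r = 172 (r = 10 + 2*(-13 + 4)² = 10 + 2*(-9)² = 10 + 2*81 = 10 + 162 = 172)
O(y) = -173 + y (O(y) = y - 173 = -173 + y)
w - O(r) = 12388/9 - (-173 + 172) = 12388/9 - 1*(-1) = 12388/9 + 1 = 12397/9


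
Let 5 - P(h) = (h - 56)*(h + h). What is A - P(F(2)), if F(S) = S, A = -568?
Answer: -789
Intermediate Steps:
P(h) = 5 - 2*h*(-56 + h) (P(h) = 5 - (h - 56)*(h + h) = 5 - (-56 + h)*2*h = 5 - 2*h*(-56 + h))
A - P(F(2)) = -568 - (5 - 2*2**2 + 112*2) = -568 - (5 - 2*4 + 224) = -568 - (5 - 8 + 224) = -568 - 1*221 = -568 - 221 = -789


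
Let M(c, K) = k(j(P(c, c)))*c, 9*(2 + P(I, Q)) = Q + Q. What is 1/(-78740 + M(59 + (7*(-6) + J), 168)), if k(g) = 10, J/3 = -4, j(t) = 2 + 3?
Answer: -1/78690 ≈ -1.2708e-5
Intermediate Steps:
P(I, Q) = -2 + 2*Q/9 (P(I, Q) = -2 + (Q + Q)/9 = -2 + (2*Q)/9 = -2 + 2*Q/9)
j(t) = 5
J = -12 (J = 3*(-4) = -12)
M(c, K) = 10*c
1/(-78740 + M(59 + (7*(-6) + J), 168)) = 1/(-78740 + 10*(59 + (7*(-6) - 12))) = 1/(-78740 + 10*(59 + (-42 - 12))) = 1/(-78740 + 10*(59 - 54)) = 1/(-78740 + 10*5) = 1/(-78740 + 50) = 1/(-78690) = -1/78690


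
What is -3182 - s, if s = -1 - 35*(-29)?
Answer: -4196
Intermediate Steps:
s = 1014 (s = -1 + 1015 = 1014)
-3182 - s = -3182 - 1*1014 = -3182 - 1014 = -4196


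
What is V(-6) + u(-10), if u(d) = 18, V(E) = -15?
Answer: 3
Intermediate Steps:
V(-6) + u(-10) = -15 + 18 = 3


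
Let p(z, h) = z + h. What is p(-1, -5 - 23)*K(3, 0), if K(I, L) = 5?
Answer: -145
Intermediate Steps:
p(z, h) = h + z
p(-1, -5 - 23)*K(3, 0) = ((-5 - 23) - 1)*5 = (-28 - 1)*5 = -29*5 = -145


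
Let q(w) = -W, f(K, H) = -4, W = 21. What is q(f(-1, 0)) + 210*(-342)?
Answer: -71841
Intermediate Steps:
q(w) = -21 (q(w) = -1*21 = -21)
q(f(-1, 0)) + 210*(-342) = -21 + 210*(-342) = -21 - 71820 = -71841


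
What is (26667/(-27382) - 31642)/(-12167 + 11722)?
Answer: 866447911/12184990 ≈ 71.108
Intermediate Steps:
(26667/(-27382) - 31642)/(-12167 + 11722) = (26667*(-1/27382) - 31642)/(-445) = (-26667/27382 - 31642)*(-1/445) = -866447911/27382*(-1/445) = 866447911/12184990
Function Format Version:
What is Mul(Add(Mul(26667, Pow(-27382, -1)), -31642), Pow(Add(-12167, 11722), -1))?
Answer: Rational(866447911, 12184990) ≈ 71.108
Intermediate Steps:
Mul(Add(Mul(26667, Pow(-27382, -1)), -31642), Pow(Add(-12167, 11722), -1)) = Mul(Add(Mul(26667, Rational(-1, 27382)), -31642), Pow(-445, -1)) = Mul(Add(Rational(-26667, 27382), -31642), Rational(-1, 445)) = Mul(Rational(-866447911, 27382), Rational(-1, 445)) = Rational(866447911, 12184990)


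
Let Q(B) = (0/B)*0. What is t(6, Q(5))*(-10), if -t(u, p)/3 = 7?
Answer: 210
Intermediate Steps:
Q(B) = 0 (Q(B) = 0*0 = 0)
t(u, p) = -21 (t(u, p) = -3*7 = -21)
t(6, Q(5))*(-10) = -21*(-10) = 210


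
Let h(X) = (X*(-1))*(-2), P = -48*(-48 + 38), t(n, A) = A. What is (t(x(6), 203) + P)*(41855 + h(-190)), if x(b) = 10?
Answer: 28327425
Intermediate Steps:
P = 480 (P = -48*(-10) = 480)
h(X) = 2*X (h(X) = -X*(-2) = 2*X)
(t(x(6), 203) + P)*(41855 + h(-190)) = (203 + 480)*(41855 + 2*(-190)) = 683*(41855 - 380) = 683*41475 = 28327425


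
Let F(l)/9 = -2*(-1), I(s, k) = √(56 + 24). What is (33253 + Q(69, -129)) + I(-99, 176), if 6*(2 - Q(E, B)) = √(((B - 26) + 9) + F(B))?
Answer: 33255 + 4*√5 - 4*I*√2/3 ≈ 33264.0 - 1.8856*I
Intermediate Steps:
I(s, k) = 4*√5 (I(s, k) = √80 = 4*√5)
F(l) = 18 (F(l) = 9*(-2*(-1)) = 9*2 = 18)
Q(E, B) = 2 - √(1 + B)/6 (Q(E, B) = 2 - √(((B - 26) + 9) + 18)/6 = 2 - √(((-26 + B) + 9) + 18)/6 = 2 - √((-17 + B) + 18)/6 = 2 - √(1 + B)/6)
(33253 + Q(69, -129)) + I(-99, 176) = (33253 + (2 - √(1 - 129)/6)) + 4*√5 = (33253 + (2 - 4*I*√2/3)) + 4*√5 = (33255 - 4*I*√2/3) + 4*√5 = 33255 + 4*√5 - 4*I*√2/3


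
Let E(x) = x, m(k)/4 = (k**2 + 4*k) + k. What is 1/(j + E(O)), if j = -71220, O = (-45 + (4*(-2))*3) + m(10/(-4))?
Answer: -1/71314 ≈ -1.4022e-5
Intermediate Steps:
m(k) = 4*k**2 + 20*k (m(k) = 4*((k**2 + 4*k) + k) = 4*(k**2 + 5*k) = 4*k**2 + 20*k)
O = -94 (O = (-45 + (4*(-2))*3) + 4*(10/(-4))*(5 + 10/(-4)) = (-45 - 8*3) + 4*(10*(-1/4))*(5 + 10*(-1/4)) = (-45 - 24) + 4*(-5/2)*(5 - 5/2) = -69 + 4*(-5/2)*(5/2) = -69 - 25 = -94)
1/(j + E(O)) = 1/(-71220 - 94) = 1/(-71314) = -1/71314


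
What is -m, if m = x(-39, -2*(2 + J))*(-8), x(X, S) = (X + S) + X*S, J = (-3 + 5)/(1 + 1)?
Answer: 1512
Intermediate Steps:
J = 1 (J = 2/2 = 2*(½) = 1)
x(X, S) = S + X + S*X (x(X, S) = (S + X) + S*X = S + X + S*X)
m = -1512 (m = (-2*(2 + 1) - 39 - 2*(2 + 1)*(-39))*(-8) = (-2*3 - 39 - 2*3*(-39))*(-8) = (-6 - 39 - 6*(-39))*(-8) = (-6 - 39 + 234)*(-8) = 189*(-8) = -1512)
-m = -1*(-1512) = 1512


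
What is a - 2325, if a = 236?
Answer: -2089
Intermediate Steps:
a - 2325 = 236 - 2325 = -2089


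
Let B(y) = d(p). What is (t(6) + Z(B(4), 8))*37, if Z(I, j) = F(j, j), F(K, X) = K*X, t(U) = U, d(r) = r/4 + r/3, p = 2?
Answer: 2590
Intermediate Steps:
d(r) = 7*r/12 (d(r) = r*(1/4) + r*(1/3) = r/4 + r/3 = 7*r/12)
B(y) = 7/6 (B(y) = (7/12)*2 = 7/6)
Z(I, j) = j**2 (Z(I, j) = j*j = j**2)
(t(6) + Z(B(4), 8))*37 = (6 + 8**2)*37 = (6 + 64)*37 = 70*37 = 2590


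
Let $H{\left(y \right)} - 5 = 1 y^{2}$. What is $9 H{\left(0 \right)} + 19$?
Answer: $64$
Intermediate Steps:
$H{\left(y \right)} = 5 + y^{2}$ ($H{\left(y \right)} = 5 + 1 y^{2} = 5 + y^{2}$)
$9 H{\left(0 \right)} + 19 = 9 \left(5 + 0^{2}\right) + 19 = 9 \left(5 + 0\right) + 19 = 9 \cdot 5 + 19 = 45 + 19 = 64$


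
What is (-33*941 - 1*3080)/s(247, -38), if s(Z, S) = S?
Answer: 34133/38 ≈ 898.24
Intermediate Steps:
(-33*941 - 1*3080)/s(247, -38) = (-33*941 - 1*3080)/(-38) = (-31053 - 3080)*(-1/38) = -34133*(-1/38) = 34133/38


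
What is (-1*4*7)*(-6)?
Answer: 168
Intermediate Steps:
(-1*4*7)*(-6) = -4*7*(-6) = -28*(-6) = 168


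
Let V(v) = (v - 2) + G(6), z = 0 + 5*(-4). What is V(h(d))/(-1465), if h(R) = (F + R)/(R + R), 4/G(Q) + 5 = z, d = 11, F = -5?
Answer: 519/402875 ≈ 0.0012882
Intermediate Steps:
z = -20 (z = 0 - 20 = -20)
G(Q) = -4/25 (G(Q) = 4/(-5 - 20) = 4/(-25) = 4*(-1/25) = -4/25)
h(R) = (-5 + R)/(2*R) (h(R) = (-5 + R)/(R + R) = (-5 + R)/((2*R)) = (-5 + R)*(1/(2*R)) = (-5 + R)/(2*R))
V(v) = -54/25 + v (V(v) = (v - 2) - 4/25 = (-2 + v) - 4/25 = -54/25 + v)
V(h(d))/(-1465) = (-54/25 + (½)*(-5 + 11)/11)/(-1465) = (-54/25 + (½)*(1/11)*6)*(-1/1465) = (-54/25 + 3/11)*(-1/1465) = -519/275*(-1/1465) = 519/402875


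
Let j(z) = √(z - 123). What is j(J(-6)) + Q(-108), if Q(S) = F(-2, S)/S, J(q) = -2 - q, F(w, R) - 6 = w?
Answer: -1/27 + I*√119 ≈ -0.037037 + 10.909*I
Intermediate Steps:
F(w, R) = 6 + w
j(z) = √(-123 + z)
Q(S) = 4/S (Q(S) = (6 - 2)/S = 4/S)
j(J(-6)) + Q(-108) = √(-123 + (-2 - 1*(-6))) + 4/(-108) = √(-123 + (-2 + 6)) + 4*(-1/108) = √(-123 + 4) - 1/27 = √(-119) - 1/27 = I*√119 - 1/27 = -1/27 + I*√119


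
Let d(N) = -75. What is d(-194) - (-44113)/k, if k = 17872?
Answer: -1296287/17872 ≈ -72.532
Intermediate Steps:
d(-194) - (-44113)/k = -75 - (-44113)/17872 = -75 - 1*(-44113/17872) = -75 + 44113/17872 = -1296287/17872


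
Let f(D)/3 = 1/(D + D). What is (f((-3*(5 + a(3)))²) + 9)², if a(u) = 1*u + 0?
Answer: 11950849/147456 ≈ 81.047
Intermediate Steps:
a(u) = u (a(u) = u + 0 = u)
f(D) = 3/(2*D) (f(D) = 3/(D + D) = 3/((2*D)) = 3*(1/(2*D)) = 3/(2*D))
(f((-3*(5 + a(3)))²) + 9)² = (3/(2*((-3*(5 + 3))²)) + 9)² = (3/(2*((-3*8)²)) + 9)² = (3/(2*((-24)²)) + 9)² = ((3/2)/576 + 9)² = ((3/2)*(1/576) + 9)² = (1/384 + 9)² = (3457/384)² = 11950849/147456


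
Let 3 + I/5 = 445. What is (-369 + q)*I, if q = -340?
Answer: -1566890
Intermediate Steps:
I = 2210 (I = -15 + 5*445 = -15 + 2225 = 2210)
(-369 + q)*I = (-369 - 340)*2210 = -709*2210 = -1566890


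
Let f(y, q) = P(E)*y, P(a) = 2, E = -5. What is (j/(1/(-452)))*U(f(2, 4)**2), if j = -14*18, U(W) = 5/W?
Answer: 35595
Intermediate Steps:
f(y, q) = 2*y
j = -252
(j/(1/(-452)))*U(f(2, 4)**2) = (-252/(1/(-452)))*(5/((2*2)**2)) = (-252/(-1/452))*(5/(4**2)) = (-252*(-452))*(5/16) = 113904*(5*(1/16)) = 113904*(5/16) = 35595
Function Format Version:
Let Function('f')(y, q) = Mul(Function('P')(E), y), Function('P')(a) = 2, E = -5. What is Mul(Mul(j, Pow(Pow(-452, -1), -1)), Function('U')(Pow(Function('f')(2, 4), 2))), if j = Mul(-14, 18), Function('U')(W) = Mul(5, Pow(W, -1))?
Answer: 35595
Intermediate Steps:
Function('f')(y, q) = Mul(2, y)
j = -252
Mul(Mul(j, Pow(Pow(-452, -1), -1)), Function('U')(Pow(Function('f')(2, 4), 2))) = Mul(Mul(-252, Pow(Pow(-452, -1), -1)), Mul(5, Pow(Pow(Mul(2, 2), 2), -1))) = Mul(Mul(-252, Pow(Rational(-1, 452), -1)), Mul(5, Pow(Pow(4, 2), -1))) = Mul(Mul(-252, -452), Mul(5, Pow(16, -1))) = Mul(113904, Mul(5, Rational(1, 16))) = Mul(113904, Rational(5, 16)) = 35595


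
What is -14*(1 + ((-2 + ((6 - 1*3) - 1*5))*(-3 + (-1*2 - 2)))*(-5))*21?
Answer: 40866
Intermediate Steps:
-14*(1 + ((-2 + ((6 - 1*3) - 1*5))*(-3 + (-1*2 - 2)))*(-5))*21 = -14*(1 + ((-2 + ((6 - 3) - 5))*(-3 + (-2 - 2)))*(-5))*21 = -14*(1 + ((-2 + (3 - 5))*(-3 - 4))*(-5))*21 = -14*(1 + ((-2 - 2)*(-7))*(-5))*21 = -14*(1 - 4*(-7)*(-5))*21 = -14*(1 + 28*(-5))*21 = -14*(1 - 140)*21 = -14*(-139)*21 = 1946*21 = 40866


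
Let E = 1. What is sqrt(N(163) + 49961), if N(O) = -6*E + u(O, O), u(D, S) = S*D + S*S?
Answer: sqrt(103093) ≈ 321.08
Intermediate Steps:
u(D, S) = S**2 + D*S (u(D, S) = D*S + S**2 = S**2 + D*S)
N(O) = -6 + 2*O**2 (N(O) = -6*1 + O*(O + O) = -6 + O*(2*O) = -6 + 2*O**2)
sqrt(N(163) + 49961) = sqrt((-6 + 2*163**2) + 49961) = sqrt((-6 + 2*26569) + 49961) = sqrt((-6 + 53138) + 49961) = sqrt(53132 + 49961) = sqrt(103093)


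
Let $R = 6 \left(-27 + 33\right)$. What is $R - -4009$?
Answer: $4045$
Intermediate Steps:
$R = 36$ ($R = 6 \cdot 6 = 36$)
$R - -4009 = 36 - -4009 = 36 + 4009 = 4045$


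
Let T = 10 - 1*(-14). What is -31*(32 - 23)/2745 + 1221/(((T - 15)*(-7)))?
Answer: -124786/6405 ≈ -19.483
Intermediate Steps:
T = 24 (T = 10 + 14 = 24)
-31*(32 - 23)/2745 + 1221/(((T - 15)*(-7))) = -31*(32 - 23)/2745 + 1221/(((24 - 15)*(-7))) = -31*9*(1/2745) + 1221/((9*(-7))) = -279*1/2745 + 1221/(-63) = -31/305 + 1221*(-1/63) = -31/305 - 407/21 = -124786/6405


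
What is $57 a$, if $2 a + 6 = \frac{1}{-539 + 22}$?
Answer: $- \frac{176871}{1034} \approx -171.06$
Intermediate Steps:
$a = - \frac{3103}{1034}$ ($a = -3 + \frac{1}{2 \left(-539 + 22\right)} = -3 + \frac{1}{2 \left(-517\right)} = -3 + \frac{1}{2} \left(- \frac{1}{517}\right) = -3 - \frac{1}{1034} = - \frac{3103}{1034} \approx -3.001$)
$57 a = 57 \left(- \frac{3103}{1034}\right) = - \frac{176871}{1034}$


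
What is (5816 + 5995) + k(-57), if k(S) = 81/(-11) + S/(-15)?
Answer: 649409/55 ≈ 11807.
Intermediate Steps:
k(S) = -81/11 - S/15 (k(S) = 81*(-1/11) + S*(-1/15) = -81/11 - S/15)
(5816 + 5995) + k(-57) = (5816 + 5995) + (-81/11 - 1/15*(-57)) = 11811 + (-81/11 + 19/5) = 11811 - 196/55 = 649409/55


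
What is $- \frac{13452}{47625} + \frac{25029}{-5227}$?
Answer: $- \frac{420773243}{82978625} \approx -5.0709$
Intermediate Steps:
$- \frac{13452}{47625} + \frac{25029}{-5227} = \left(-13452\right) \frac{1}{47625} + 25029 \left(- \frac{1}{5227}\right) = - \frac{4484}{15875} - \frac{25029}{5227} = - \frac{420773243}{82978625}$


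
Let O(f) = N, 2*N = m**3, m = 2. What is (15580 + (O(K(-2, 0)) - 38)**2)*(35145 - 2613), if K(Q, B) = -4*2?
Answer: 544455552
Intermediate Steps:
N = 4 (N = (1/2)*2**3 = (1/2)*8 = 4)
K(Q, B) = -8
O(f) = 4
(15580 + (O(K(-2, 0)) - 38)**2)*(35145 - 2613) = (15580 + (4 - 38)**2)*(35145 - 2613) = (15580 + (-34)**2)*32532 = (15580 + 1156)*32532 = 16736*32532 = 544455552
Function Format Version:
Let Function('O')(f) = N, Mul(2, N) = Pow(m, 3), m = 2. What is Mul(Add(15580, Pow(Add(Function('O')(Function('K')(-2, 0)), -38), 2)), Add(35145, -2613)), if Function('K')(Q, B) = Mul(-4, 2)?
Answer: 544455552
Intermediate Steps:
N = 4 (N = Mul(Rational(1, 2), Pow(2, 3)) = Mul(Rational(1, 2), 8) = 4)
Function('K')(Q, B) = -8
Function('O')(f) = 4
Mul(Add(15580, Pow(Add(Function('O')(Function('K')(-2, 0)), -38), 2)), Add(35145, -2613)) = Mul(Add(15580, Pow(Add(4, -38), 2)), Add(35145, -2613)) = Mul(Add(15580, Pow(-34, 2)), 32532) = Mul(Add(15580, 1156), 32532) = Mul(16736, 32532) = 544455552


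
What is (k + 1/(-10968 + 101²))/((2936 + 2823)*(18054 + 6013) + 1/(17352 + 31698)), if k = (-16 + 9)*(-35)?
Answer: 9217181700/5214388822362317 ≈ 1.7676e-6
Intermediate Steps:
k = 245 (k = -7*(-35) = 245)
(k + 1/(-10968 + 101²))/((2936 + 2823)*(18054 + 6013) + 1/(17352 + 31698)) = (245 + 1/(-10968 + 101²))/((2936 + 2823)*(18054 + 6013) + 1/(17352 + 31698)) = (245 + 1/(-10968 + 10201))/(5759*24067 + 1/49050) = (245 + 1/(-767))/(138601853 + 1/49050) = (245 - 1/767)/(6798420889651/49050) = (187914/767)*(49050/6798420889651) = 9217181700/5214388822362317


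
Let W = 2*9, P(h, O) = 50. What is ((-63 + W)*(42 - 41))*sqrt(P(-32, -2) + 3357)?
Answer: -45*sqrt(3407) ≈ -2626.6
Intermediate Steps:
W = 18
((-63 + W)*(42 - 41))*sqrt(P(-32, -2) + 3357) = ((-63 + 18)*(42 - 41))*sqrt(50 + 3357) = (-45*1)*sqrt(3407) = -45*sqrt(3407)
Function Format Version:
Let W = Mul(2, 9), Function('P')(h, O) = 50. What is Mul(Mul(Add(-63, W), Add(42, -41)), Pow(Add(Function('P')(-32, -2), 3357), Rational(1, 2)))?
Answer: Mul(-45, Pow(3407, Rational(1, 2))) ≈ -2626.6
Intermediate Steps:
W = 18
Mul(Mul(Add(-63, W), Add(42, -41)), Pow(Add(Function('P')(-32, -2), 3357), Rational(1, 2))) = Mul(Mul(Add(-63, 18), Add(42, -41)), Pow(Add(50, 3357), Rational(1, 2))) = Mul(Mul(-45, 1), Pow(3407, Rational(1, 2))) = Mul(-45, Pow(3407, Rational(1, 2)))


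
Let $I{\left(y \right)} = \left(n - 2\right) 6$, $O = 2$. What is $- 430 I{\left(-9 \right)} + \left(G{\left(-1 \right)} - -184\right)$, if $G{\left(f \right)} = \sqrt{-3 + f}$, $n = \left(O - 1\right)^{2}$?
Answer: $2764 + 2 i \approx 2764.0 + 2.0 i$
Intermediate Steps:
$n = 1$ ($n = \left(2 - 1\right)^{2} = 1^{2} = 1$)
$I{\left(y \right)} = -6$ ($I{\left(y \right)} = \left(1 - 2\right) 6 = \left(-1\right) 6 = -6$)
$- 430 I{\left(-9 \right)} + \left(G{\left(-1 \right)} - -184\right) = \left(-430\right) \left(-6\right) + \left(\sqrt{-3 - 1} - -184\right) = 2580 + \left(\sqrt{-4} + 184\right) = 2580 + \left(2 i + 184\right) = 2580 + \left(184 + 2 i\right) = 2764 + 2 i$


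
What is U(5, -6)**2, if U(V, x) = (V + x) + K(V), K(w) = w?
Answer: 16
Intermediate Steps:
U(V, x) = x + 2*V (U(V, x) = (V + x) + V = x + 2*V)
U(5, -6)**2 = (-6 + 2*5)**2 = (-6 + 10)**2 = 4**2 = 16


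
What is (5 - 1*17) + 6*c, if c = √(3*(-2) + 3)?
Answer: -12 + 6*I*√3 ≈ -12.0 + 10.392*I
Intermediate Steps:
c = I*√3 (c = √(-6 + 3) = √(-3) = I*√3 ≈ 1.732*I)
(5 - 1*17) + 6*c = (5 - 1*17) + 6*(I*√3) = (5 - 17) + 6*I*√3 = -12 + 6*I*√3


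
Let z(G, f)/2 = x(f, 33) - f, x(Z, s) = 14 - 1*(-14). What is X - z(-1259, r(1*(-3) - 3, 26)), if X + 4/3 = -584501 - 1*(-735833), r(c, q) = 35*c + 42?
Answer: 452816/3 ≈ 1.5094e+5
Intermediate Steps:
x(Z, s) = 28 (x(Z, s) = 14 + 14 = 28)
r(c, q) = 42 + 35*c
X = 453992/3 (X = -4/3 + (-584501 - 1*(-735833)) = -4/3 + (-584501 + 735833) = -4/3 + 151332 = 453992/3 ≈ 1.5133e+5)
z(G, f) = 56 - 2*f (z(G, f) = 2*(28 - f) = 56 - 2*f)
X - z(-1259, r(1*(-3) - 3, 26)) = 453992/3 - (56 - 2*(42 + 35*(1*(-3) - 3))) = 453992/3 - (56 - 2*(42 + 35*(-3 - 3))) = 453992/3 - (56 - 2*(42 + 35*(-6))) = 453992/3 - (56 - 2*(42 - 210)) = 453992/3 - (56 - 2*(-168)) = 453992/3 - (56 + 336) = 453992/3 - 1*392 = 453992/3 - 392 = 452816/3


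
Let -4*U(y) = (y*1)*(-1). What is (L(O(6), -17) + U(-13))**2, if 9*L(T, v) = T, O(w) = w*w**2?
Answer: 6889/16 ≈ 430.56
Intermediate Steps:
O(w) = w**3
L(T, v) = T/9
U(y) = y/4 (U(y) = -y*1*(-1)/4 = -y*(-1)/4 = -(-1)*y/4 = y/4)
(L(O(6), -17) + U(-13))**2 = ((1/9)*6**3 + (1/4)*(-13))**2 = ((1/9)*216 - 13/4)**2 = (24 - 13/4)**2 = (83/4)**2 = 6889/16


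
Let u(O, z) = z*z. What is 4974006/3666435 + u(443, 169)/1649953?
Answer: 2770531057251/2016481809185 ≈ 1.3739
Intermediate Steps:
u(O, z) = z²
4974006/3666435 + u(443, 169)/1649953 = 4974006/3666435 + 169²/1649953 = 4974006*(1/3666435) + 28561*(1/1649953) = 1658002/1222145 + 28561/1649953 = 2770531057251/2016481809185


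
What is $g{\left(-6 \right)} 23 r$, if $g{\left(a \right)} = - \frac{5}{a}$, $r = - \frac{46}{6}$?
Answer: $- \frac{2645}{18} \approx -146.94$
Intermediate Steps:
$r = - \frac{23}{3}$ ($r = \left(-46\right) \frac{1}{6} = - \frac{23}{3} \approx -7.6667$)
$g{\left(-6 \right)} 23 r = - \frac{5}{-6} \cdot 23 \left(- \frac{23}{3}\right) = \left(-5\right) \left(- \frac{1}{6}\right) 23 \left(- \frac{23}{3}\right) = \frac{5}{6} \cdot 23 \left(- \frac{23}{3}\right) = \frac{115}{6} \left(- \frac{23}{3}\right) = - \frac{2645}{18}$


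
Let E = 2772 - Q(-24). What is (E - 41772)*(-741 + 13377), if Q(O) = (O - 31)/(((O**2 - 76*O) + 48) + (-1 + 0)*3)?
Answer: -80327005668/163 ≈ -4.9280e+8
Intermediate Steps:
Q(O) = (-31 + O)/(45 + O**2 - 76*O) (Q(O) = (-31 + O)/((48 + O**2 - 76*O) - 1*3) = (-31 + O)/((48 + O**2 - 76*O) - 3) = (-31 + O)/(45 + O**2 - 76*O))
E = 1355519/489 (E = 2772 - (-31 - 24)/(45 + (-24)**2 - 76*(-24)) = 2772 - (-55)/(45 + 576 + 1824) = 2772 - (-55)/2445 = 2772 - 1*(-11/489) = 2772 + 11/489 = 1355519/489 ≈ 2772.0)
(E - 41772)*(-741 + 13377) = (1355519/489 - 41772)*(-741 + 13377) = -19070989/489*12636 = -80327005668/163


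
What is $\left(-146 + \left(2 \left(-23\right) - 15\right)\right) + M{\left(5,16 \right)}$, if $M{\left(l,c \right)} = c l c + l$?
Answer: $1078$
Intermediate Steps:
$M{\left(l,c \right)} = l + l c^{2}$ ($M{\left(l,c \right)} = l c^{2} + l = l + l c^{2}$)
$\left(-146 + \left(2 \left(-23\right) - 15\right)\right) + M{\left(5,16 \right)} = \left(-146 + \left(2 \left(-23\right) - 15\right)\right) + 5 \left(1 + 16^{2}\right) = \left(-146 - 61\right) + 5 \left(1 + 256\right) = \left(-146 - 61\right) + 5 \cdot 257 = -207 + 1285 = 1078$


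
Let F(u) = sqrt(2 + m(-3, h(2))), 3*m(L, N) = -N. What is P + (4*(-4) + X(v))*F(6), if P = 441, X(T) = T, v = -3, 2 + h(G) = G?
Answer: 441 - 19*sqrt(2) ≈ 414.13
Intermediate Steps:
h(G) = -2 + G
m(L, N) = -N/3 (m(L, N) = (-N)/3 = -N/3)
F(u) = sqrt(2) (F(u) = sqrt(2 - (-2 + 2)/3) = sqrt(2 - 1/3*0) = sqrt(2 + 0) = sqrt(2))
P + (4*(-4) + X(v))*F(6) = 441 + (4*(-4) - 3)*sqrt(2) = 441 + (-16 - 3)*sqrt(2) = 441 - 19*sqrt(2)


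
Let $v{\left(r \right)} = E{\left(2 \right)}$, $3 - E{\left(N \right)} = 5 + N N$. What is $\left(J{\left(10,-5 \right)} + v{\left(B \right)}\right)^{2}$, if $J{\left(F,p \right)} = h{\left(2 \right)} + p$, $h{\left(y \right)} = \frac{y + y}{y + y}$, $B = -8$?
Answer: $100$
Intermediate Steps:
$h{\left(y \right)} = 1$ ($h{\left(y \right)} = \frac{2 y}{2 y} = 2 y \frac{1}{2 y} = 1$)
$J{\left(F,p \right)} = 1 + p$
$E{\left(N \right)} = -2 - N^{2}$ ($E{\left(N \right)} = 3 - \left(5 + N N\right) = 3 - \left(5 + N^{2}\right) = -2 - N^{2}$)
$v{\left(r \right)} = -6$ ($v{\left(r \right)} = -2 - 2^{2} = -2 - 4 = -6$)
$\left(J{\left(10,-5 \right)} + v{\left(B \right)}\right)^{2} = \left(\left(1 - 5\right) - 6\right)^{2} = \left(-4 - 6\right)^{2} = \left(-10\right)^{2} = 100$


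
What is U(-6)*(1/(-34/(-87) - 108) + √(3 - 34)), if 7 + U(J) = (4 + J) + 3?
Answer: 261/4681 - 6*I*√31 ≈ 0.055757 - 33.407*I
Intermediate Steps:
U(J) = J (U(J) = -7 + ((4 + J) + 3) = -7 + (7 + J) = J)
U(-6)*(1/(-34/(-87) - 108) + √(3 - 34)) = -6*(1/(-34/(-87) - 108) + √(3 - 34)) = -6*(1/(-34*(-1/87) - 108) + √(-31)) = -6*(1/(34/87 - 108) + I*√31) = -6*(1/(-9362/87) + I*√31) = -6*(-87/9362 + I*√31) = 261/4681 - 6*I*√31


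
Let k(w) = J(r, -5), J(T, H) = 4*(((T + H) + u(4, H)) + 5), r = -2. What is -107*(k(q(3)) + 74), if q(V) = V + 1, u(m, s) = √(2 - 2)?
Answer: -7062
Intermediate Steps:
u(m, s) = 0 (u(m, s) = √0 = 0)
J(T, H) = 20 + 4*H + 4*T (J(T, H) = 4*(((T + H) + 0) + 5) = 4*(((H + T) + 0) + 5) = 4*((H + T) + 5) = 4*(5 + H + T) = 20 + 4*H + 4*T)
q(V) = 1 + V
k(w) = -8 (k(w) = 20 + 4*(-5) + 4*(-2) = 20 - 20 - 8 = -8)
-107*(k(q(3)) + 74) = -107*(-8 + 74) = -107*66 = -7062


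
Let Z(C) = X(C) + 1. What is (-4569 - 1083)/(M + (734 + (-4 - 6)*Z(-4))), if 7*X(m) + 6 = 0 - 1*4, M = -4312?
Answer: 9891/6254 ≈ 1.5815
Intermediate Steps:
X(m) = -10/7 (X(m) = -6/7 + (0 - 1*4)/7 = -6/7 + (0 - 4)/7 = -6/7 + (1/7)*(-4) = -6/7 - 4/7 = -10/7)
Z(C) = -3/7 (Z(C) = -10/7 + 1 = -3/7)
(-4569 - 1083)/(M + (734 + (-4 - 6)*Z(-4))) = (-4569 - 1083)/(-4312 + (734 + (-4 - 6)*(-3/7))) = -5652/(-4312 + (734 - 10*(-3/7))) = -5652/(-4312 + (734 + 30/7)) = -5652/(-4312 + 5168/7) = -5652/(-25016/7) = -5652*(-7/25016) = 9891/6254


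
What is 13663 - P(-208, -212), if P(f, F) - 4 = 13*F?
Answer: 16415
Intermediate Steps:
P(f, F) = 4 + 13*F
13663 - P(-208, -212) = 13663 - (4 + 13*(-212)) = 13663 - (4 - 2756) = 13663 - 1*(-2752) = 13663 + 2752 = 16415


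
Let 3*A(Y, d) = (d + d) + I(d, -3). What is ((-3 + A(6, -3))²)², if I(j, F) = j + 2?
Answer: 65536/81 ≈ 809.09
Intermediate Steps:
I(j, F) = 2 + j
A(Y, d) = ⅔ + d (A(Y, d) = ((d + d) + (2 + d))/3 = (2*d + (2 + d))/3 = (2 + 3*d)/3 = ⅔ + d)
((-3 + A(6, -3))²)² = ((-3 + (⅔ - 3))²)² = ((-3 - 7/3)²)² = ((-16/3)²)² = (256/9)² = 65536/81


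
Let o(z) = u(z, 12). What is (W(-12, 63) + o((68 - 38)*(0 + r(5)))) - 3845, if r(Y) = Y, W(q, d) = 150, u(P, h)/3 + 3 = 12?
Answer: -3668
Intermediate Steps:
u(P, h) = 27 (u(P, h) = -9 + 3*12 = -9 + 36 = 27)
o(z) = 27
(W(-12, 63) + o((68 - 38)*(0 + r(5)))) - 3845 = (150 + 27) - 3845 = 177 - 3845 = -3668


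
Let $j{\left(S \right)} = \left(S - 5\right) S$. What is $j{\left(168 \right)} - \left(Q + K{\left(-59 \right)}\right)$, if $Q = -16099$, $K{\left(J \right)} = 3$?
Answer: $43480$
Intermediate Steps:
$j{\left(S \right)} = S \left(-5 + S\right)$ ($j{\left(S \right)} = \left(-5 + S\right) S = S \left(-5 + S\right)$)
$j{\left(168 \right)} - \left(Q + K{\left(-59 \right)}\right) = 168 \left(-5 + 168\right) - \left(-16099 + 3\right) = 168 \cdot 163 - -16096 = 27384 + 16096 = 43480$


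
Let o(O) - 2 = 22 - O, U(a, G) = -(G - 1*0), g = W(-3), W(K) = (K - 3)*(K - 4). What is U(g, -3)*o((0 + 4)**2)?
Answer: 24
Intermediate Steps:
W(K) = (-4 + K)*(-3 + K) (W(K) = (-3 + K)*(-4 + K) = (-4 + K)*(-3 + K))
g = 42 (g = 12 + (-3)**2 - 7*(-3) = 12 + 9 + 21 = 42)
U(a, G) = -G (U(a, G) = -(G + 0) = -G)
o(O) = 24 - O (o(O) = 2 + (22 - O) = 24 - O)
U(g, -3)*o((0 + 4)**2) = (-1*(-3))*(24 - (0 + 4)**2) = 3*(24 - 1*4**2) = 3*(24 - 1*16) = 3*(24 - 16) = 3*8 = 24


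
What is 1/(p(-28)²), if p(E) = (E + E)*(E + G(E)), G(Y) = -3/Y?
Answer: 1/2439844 ≈ 4.0986e-7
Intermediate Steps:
p(E) = 2*E*(E - 3/E) (p(E) = (E + E)*(E - 3/E) = (2*E)*(E - 3/E) = 2*E*(E - 3/E))
1/(p(-28)²) = 1/((-6 + 2*(-28)²)²) = 1/((-6 + 2*784)²) = 1/((-6 + 1568)²) = 1/(1562²) = 1/2439844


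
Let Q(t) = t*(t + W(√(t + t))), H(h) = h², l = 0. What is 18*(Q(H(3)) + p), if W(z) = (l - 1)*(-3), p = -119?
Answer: -198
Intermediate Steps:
W(z) = 3 (W(z) = (0 - 1)*(-3) = -1*(-3) = 3)
Q(t) = t*(3 + t) (Q(t) = t*(t + 3) = t*(3 + t))
18*(Q(H(3)) + p) = 18*(3²*(3 + 3²) - 119) = 18*(9*(3 + 9) - 119) = 18*(9*12 - 119) = 18*(108 - 119) = 18*(-11) = -198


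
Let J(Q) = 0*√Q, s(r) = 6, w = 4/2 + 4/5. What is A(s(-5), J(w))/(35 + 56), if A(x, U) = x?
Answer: 6/91 ≈ 0.065934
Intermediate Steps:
w = 14/5 (w = 4*(½) + 4*(⅕) = 2 + ⅘ = 14/5 ≈ 2.8000)
J(Q) = 0
A(s(-5), J(w))/(35 + 56) = 6/(35 + 56) = 6/91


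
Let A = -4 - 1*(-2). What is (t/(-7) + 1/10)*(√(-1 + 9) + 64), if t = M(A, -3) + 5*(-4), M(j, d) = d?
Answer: 7584/35 + 237*√2/35 ≈ 226.26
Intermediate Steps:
A = -2 (A = -4 + 2 = -2)
t = -23 (t = -3 + 5*(-4) = -3 - 20 = -23)
(t/(-7) + 1/10)*(√(-1 + 9) + 64) = (-23/(-7) + 1/10)*(√(-1 + 9) + 64) = (-23*(-⅐) + 1*(⅒))*(√8 + 64) = (23/7 + ⅒)*(2*√2 + 64) = 237*(64 + 2*√2)/70 = 7584/35 + 237*√2/35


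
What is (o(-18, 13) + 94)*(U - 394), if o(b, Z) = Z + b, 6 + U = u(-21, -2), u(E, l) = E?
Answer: -37469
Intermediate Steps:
U = -27 (U = -6 - 21 = -27)
(o(-18, 13) + 94)*(U - 394) = ((13 - 18) + 94)*(-27 - 394) = (-5 + 94)*(-421) = 89*(-421) = -37469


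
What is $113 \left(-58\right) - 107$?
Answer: $-6661$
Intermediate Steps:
$113 \left(-58\right) - 107 = -6554 - 107 = -6661$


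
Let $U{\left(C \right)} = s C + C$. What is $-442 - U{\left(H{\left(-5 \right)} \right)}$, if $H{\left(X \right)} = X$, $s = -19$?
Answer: $-532$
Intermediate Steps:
$U{\left(C \right)} = - 18 C$ ($U{\left(C \right)} = - 19 C + C = - 18 C$)
$-442 - U{\left(H{\left(-5 \right)} \right)} = -442 - \left(-18\right) \left(-5\right) = -442 - 90 = -532$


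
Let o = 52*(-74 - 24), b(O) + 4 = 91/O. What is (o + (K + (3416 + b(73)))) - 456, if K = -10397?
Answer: -915110/73 ≈ -12536.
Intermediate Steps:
b(O) = -4 + 91/O
o = -5096 (o = 52*(-98) = -5096)
(o + (K + (3416 + b(73)))) - 456 = (-5096 + (-10397 + (3416 + (-4 + 91/73)))) - 456 = (-5096 + (-10397 + (3416 - 201/73))) - 456 = (-5096 + (-10397 + 249167/73)) - 456 = (-5096 - 509814/73) - 456 = -881822/73 - 456 = -915110/73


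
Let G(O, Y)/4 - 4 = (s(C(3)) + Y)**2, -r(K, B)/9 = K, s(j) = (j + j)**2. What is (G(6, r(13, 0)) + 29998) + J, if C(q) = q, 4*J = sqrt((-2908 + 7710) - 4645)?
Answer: 56258 + sqrt(157)/4 ≈ 56261.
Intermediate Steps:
J = sqrt(157)/4 (J = sqrt((-2908 + 7710) - 4645)/4 = sqrt(4802 - 4645)/4 = sqrt(157)/4 ≈ 3.1325)
s(j) = 4*j**2 (s(j) = (2*j)**2 = 4*j**2)
r(K, B) = -9*K
G(O, Y) = 16 + 4*(36 + Y)**2 (G(O, Y) = 16 + 4*(4*3**2 + Y)**2 = 16 + 4*(4*9 + Y)**2 = 16 + 4*(36 + Y)**2)
(G(6, r(13, 0)) + 29998) + J = ((16 + 4*(36 - 9*13)**2) + 29998) + sqrt(157)/4 = ((16 + 4*(36 - 117)**2) + 29998) + sqrt(157)/4 = ((16 + 4*(-81)**2) + 29998) + sqrt(157)/4 = ((16 + 4*6561) + 29998) + sqrt(157)/4 = ((16 + 26244) + 29998) + sqrt(157)/4 = (26260 + 29998) + sqrt(157)/4 = 56258 + sqrt(157)/4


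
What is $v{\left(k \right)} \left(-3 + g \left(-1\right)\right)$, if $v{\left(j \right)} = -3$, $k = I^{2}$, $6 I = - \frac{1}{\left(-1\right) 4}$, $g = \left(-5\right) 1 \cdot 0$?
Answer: $9$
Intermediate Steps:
$g = 0$ ($g = \left(-5\right) 0 = 0$)
$I = \frac{1}{24}$ ($I = \frac{\left(-1\right) \frac{1}{\left(-1\right) 4}}{6} = \frac{\left(-1\right) \frac{1}{-4}}{6} = \frac{\left(-1\right) \left(- \frac{1}{4}\right)}{6} = \frac{1}{6} \cdot \frac{1}{4} = \frac{1}{24} \approx 0.041667$)
$k = \frac{1}{576}$ ($k = \left(\frac{1}{24}\right)^{2} = \frac{1}{576} \approx 0.0017361$)
$v{\left(k \right)} \left(-3 + g \left(-1\right)\right) = - 3 \left(-3 + 0 \left(-1\right)\right) = - 3 \left(-3 + 0\right) = \left(-3\right) \left(-3\right) = 9$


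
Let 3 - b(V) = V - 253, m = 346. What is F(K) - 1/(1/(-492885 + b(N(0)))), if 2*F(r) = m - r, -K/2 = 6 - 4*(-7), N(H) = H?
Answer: 492836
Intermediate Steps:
b(V) = 256 - V (b(V) = 3 - (V - 253) = 3 - (-253 + V) = 3 + (253 - V) = 256 - V)
K = -68 (K = -2*(6 - 4*(-7)) = -2*(6 + 28) = -2*34 = -68)
F(r) = 173 - r/2 (F(r) = (346 - r)/2 = 173 - r/2)
F(K) - 1/(1/(-492885 + b(N(0)))) = (173 - ½*(-68)) - 1/(1/(-492885 + (256 - 1*0))) = (173 + 34) - 1/(1/(-492885 + (256 + 0))) = 207 - 1/(1/(-492885 + 256)) = 207 - 1/(1/(-492629)) = 207 - 1/(-1/492629) = 207 - 1*(-492629) = 207 + 492629 = 492836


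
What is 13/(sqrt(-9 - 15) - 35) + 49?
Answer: 60746/1249 - 26*I*sqrt(6)/1249 ≈ 48.636 - 0.05099*I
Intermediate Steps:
13/(sqrt(-9 - 15) - 35) + 49 = 13/(sqrt(-24) - 35) + 49 = 13/(2*I*sqrt(6) - 35) + 49 = 13/(-35 + 2*I*sqrt(6)) + 49 = 49 + 13/(-35 + 2*I*sqrt(6))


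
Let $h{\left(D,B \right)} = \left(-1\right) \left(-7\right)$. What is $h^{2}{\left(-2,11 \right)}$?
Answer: $49$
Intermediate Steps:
$h{\left(D,B \right)} = 7$
$h^{2}{\left(-2,11 \right)} = 7^{2} = 49$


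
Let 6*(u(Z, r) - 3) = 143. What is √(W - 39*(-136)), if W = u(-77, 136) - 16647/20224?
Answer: √76641623823/3792 ≈ 73.007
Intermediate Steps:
u(Z, r) = 161/6 (u(Z, r) = 3 + (⅙)*143 = 3 + 143/6 = 161/6)
W = 1578091/60672 (W = 161/6 - 16647/20224 = 1578091/60672 ≈ 26.010)
√(W - 39*(-136)) = √(1578091/60672 - 39*(-136)) = √(1578091/60672 + 5304) = √(323382379/60672) = √76641623823/3792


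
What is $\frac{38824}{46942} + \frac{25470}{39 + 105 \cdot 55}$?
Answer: $\frac{39481541}{7581133} \approx 5.2079$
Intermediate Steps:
$\frac{38824}{46942} + \frac{25470}{39 + 105 \cdot 55} = 38824 \cdot \frac{1}{46942} + \frac{25470}{39 + 5775} = \frac{19412}{23471} + \frac{25470}{5814} = \frac{19412}{23471} + 25470 \cdot \frac{1}{5814} = \frac{19412}{23471} + \frac{1415}{323} = \frac{39481541}{7581133}$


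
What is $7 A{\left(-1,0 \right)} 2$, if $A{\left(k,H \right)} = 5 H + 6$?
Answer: $84$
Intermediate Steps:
$A{\left(k,H \right)} = 6 + 5 H$
$7 A{\left(-1,0 \right)} 2 = 7 \left(6 + 5 \cdot 0\right) 2 = 7 \left(6 + 0\right) 2 = 7 \cdot 6 \cdot 2 = 42 \cdot 2 = 84$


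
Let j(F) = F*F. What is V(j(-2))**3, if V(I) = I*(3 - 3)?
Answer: 0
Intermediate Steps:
j(F) = F**2
V(I) = 0 (V(I) = I*0 = 0)
V(j(-2))**3 = 0**3 = 0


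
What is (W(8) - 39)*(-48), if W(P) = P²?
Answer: -1200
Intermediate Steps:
(W(8) - 39)*(-48) = (8² - 39)*(-48) = (64 - 39)*(-48) = 25*(-48) = -1200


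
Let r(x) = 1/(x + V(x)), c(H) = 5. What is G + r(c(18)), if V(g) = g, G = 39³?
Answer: 593191/10 ≈ 59319.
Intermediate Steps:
G = 59319
r(x) = 1/(2*x) (r(x) = 1/(x + x) = 1/(2*x))
G + r(c(18)) = 59319 + (½)/5 = 59319 + (½)*(⅕) = 59319 + ⅒ = 593191/10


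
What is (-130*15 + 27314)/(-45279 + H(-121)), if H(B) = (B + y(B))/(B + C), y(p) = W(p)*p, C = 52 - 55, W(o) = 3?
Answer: -196571/350882 ≈ -0.56022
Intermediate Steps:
C = -3
y(p) = 3*p
H(B) = 4*B/(-3 + B) (H(B) = (B + 3*B)/(B - 3) = (4*B)/(-3 + B) = 4*B/(-3 + B))
(-130*15 + 27314)/(-45279 + H(-121)) = (-130*15 + 27314)/(-45279 + 4*(-121)/(-3 - 121)) = (-1950 + 27314)/(-45279 + 4*(-121)/(-124)) = 25364/(-45279 + 4*(-121)*(-1/124)) = 25364/(-45279 + 121/31) = 25364/(-1403528/31) = 25364*(-31/1403528) = -196571/350882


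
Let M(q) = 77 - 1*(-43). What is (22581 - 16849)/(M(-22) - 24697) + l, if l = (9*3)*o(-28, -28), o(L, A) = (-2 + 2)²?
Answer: -5732/24577 ≈ -0.23323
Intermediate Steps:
o(L, A) = 0 (o(L, A) = 0² = 0)
l = 0 (l = (9*3)*0 = 27*0 = 0)
M(q) = 120 (M(q) = 77 + 43 = 120)
(22581 - 16849)/(M(-22) - 24697) + l = (22581 - 16849)/(120 - 24697) + 0 = 5732/(-24577) + 0 = 5732*(-1/24577) + 0 = -5732/24577 + 0 = -5732/24577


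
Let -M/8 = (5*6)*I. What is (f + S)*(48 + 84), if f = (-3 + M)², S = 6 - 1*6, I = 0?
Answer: 1188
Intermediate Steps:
S = 0 (S = 6 - 6 = 0)
M = 0 (M = -8*5*6*0 = -240*0 = -8*0 = 0)
f = 9 (f = (-3 + 0)² = (-3)² = 9)
(f + S)*(48 + 84) = (9 + 0)*(48 + 84) = 9*132 = 1188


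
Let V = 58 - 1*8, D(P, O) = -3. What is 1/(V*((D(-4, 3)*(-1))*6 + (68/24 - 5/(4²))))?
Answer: 24/24625 ≈ 0.00097462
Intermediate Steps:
V = 50 (V = 58 - 8 = 50)
1/(V*((D(-4, 3)*(-1))*6 + (68/24 - 5/(4²)))) = 1/(50*(-3*(-1)*6 + (68/24 - 5/(4²)))) = 1/(50*(3*6 + (68*(1/24) - 5/16))) = 1/(50*(18 + (17/6 - 5*1/16))) = 1/(50*(18 + (17/6 - 5/16))) = 1/(50*(18 + 121/48)) = 1/(50*(985/48)) = 1/(24625/24) = 24/24625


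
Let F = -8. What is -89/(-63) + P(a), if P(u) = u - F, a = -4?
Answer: 341/63 ≈ 5.4127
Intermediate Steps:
P(u) = 8 + u (P(u) = u - 1*(-8) = u + 8 = 8 + u)
-89/(-63) + P(a) = -89/(-63) + (8 - 4) = -89*(-1/63) + 4 = 89/63 + 4 = 341/63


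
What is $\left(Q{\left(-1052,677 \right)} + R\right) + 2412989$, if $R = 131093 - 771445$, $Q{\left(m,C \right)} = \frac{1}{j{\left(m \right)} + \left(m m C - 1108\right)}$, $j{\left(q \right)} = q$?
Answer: $\frac{1328124249473377}{749236448} \approx 1.7726 \cdot 10^{6}$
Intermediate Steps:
$Q{\left(m,C \right)} = \frac{1}{-1108 + m + C m^{2}}$ ($Q{\left(m,C \right)} = \frac{1}{m + \left(m m C - 1108\right)} = \frac{1}{m + \left(m^{2} C - 1108\right)} = \frac{1}{m + \left(C m^{2} - 1108\right)} = \frac{1}{m + \left(-1108 + C m^{2}\right)} = \frac{1}{-1108 + m + C m^{2}}$)
$R = -640352$ ($R = 131093 - 771445 = -640352$)
$\left(Q{\left(-1052,677 \right)} + R\right) + 2412989 = \left(\frac{1}{-1108 - 1052 + 677 \left(-1052\right)^{2}} - 640352\right) + 2412989 = \left(\frac{1}{-1108 - 1052 + 677 \cdot 1106704} - 640352\right) + 2412989 = \left(\frac{1}{-1108 - 1052 + 749238608} - 640352\right) + 2412989 = \left(\frac{1}{749236448} - 640352\right) + 2412989 = - \frac{479775057949695}{749236448} + 2412989 = \frac{1328124249473377}{749236448}$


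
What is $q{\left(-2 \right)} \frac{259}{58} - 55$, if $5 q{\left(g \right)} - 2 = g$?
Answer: $-55$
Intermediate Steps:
$q{\left(g \right)} = \frac{2}{5} + \frac{g}{5}$
$q{\left(-2 \right)} \frac{259}{58} - 55 = \left(\frac{2}{5} + \frac{1}{5} \left(-2\right)\right) \frac{259}{58} - 55 = \left(\frac{2}{5} - \frac{2}{5}\right) 259 \cdot \frac{1}{58} - 55 = 0 \cdot \frac{259}{58} - 55 = 0 - 55 = -55$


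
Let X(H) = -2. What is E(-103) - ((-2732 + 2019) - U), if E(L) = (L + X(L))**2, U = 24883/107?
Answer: 1280849/107 ≈ 11971.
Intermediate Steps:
U = 24883/107 (U = 24883*(1/107) = 24883/107 ≈ 232.55)
E(L) = (-2 + L)**2 (E(L) = (L - 2)**2 = (-2 + L)**2)
E(-103) - ((-2732 + 2019) - U) = (-2 - 103)**2 - ((-2732 + 2019) - 1*24883/107) = (-105)**2 - (-713 - 24883/107) = 11025 - 1*(-101174/107) = 11025 + 101174/107 = 1280849/107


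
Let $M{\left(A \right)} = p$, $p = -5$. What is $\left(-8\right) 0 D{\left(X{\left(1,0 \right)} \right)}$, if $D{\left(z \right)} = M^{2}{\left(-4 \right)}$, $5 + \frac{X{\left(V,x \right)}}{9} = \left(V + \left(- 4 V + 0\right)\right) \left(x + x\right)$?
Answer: $0$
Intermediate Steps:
$M{\left(A \right)} = -5$
$X{\left(V,x \right)} = -45 - 54 V x$ ($X{\left(V,x \right)} = -45 + 9 \left(V + \left(- 4 V + 0\right)\right) \left(x + x\right) = -45 + 9 \left(V - 4 V\right) 2 x = -45 + 9 - 3 V 2 x = -45 + 9 \left(- 6 V x\right) = -45 - 54 V x$)
$D{\left(z \right)} = 25$ ($D{\left(z \right)} = \left(-5\right)^{2} = 25$)
$\left(-8\right) 0 D{\left(X{\left(1,0 \right)} \right)} = \left(-8\right) 0 \cdot 25 = 0 \cdot 25 = 0$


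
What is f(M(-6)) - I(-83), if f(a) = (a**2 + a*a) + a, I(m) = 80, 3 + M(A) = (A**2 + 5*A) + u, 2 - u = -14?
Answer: 661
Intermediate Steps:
u = 16 (u = 2 - 1*(-14) = 2 + 14 = 16)
M(A) = 13 + A**2 + 5*A (M(A) = -3 + ((A**2 + 5*A) + 16) = -3 + (16 + A**2 + 5*A) = 13 + A**2 + 5*A)
f(a) = a + 2*a**2 (f(a) = (a**2 + a**2) + a = 2*a**2 + a = a + 2*a**2)
f(M(-6)) - I(-83) = (13 + (-6)**2 + 5*(-6))*(1 + 2*(13 + (-6)**2 + 5*(-6))) - 1*80 = (13 + 36 - 30)*(1 + 2*(13 + 36 - 30)) - 80 = 19*(1 + 2*19) - 80 = 19*(1 + 38) - 80 = 19*39 - 80 = 741 - 80 = 661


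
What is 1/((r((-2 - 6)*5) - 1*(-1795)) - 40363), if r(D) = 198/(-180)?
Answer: -10/385691 ≈ -2.5927e-5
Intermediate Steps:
r(D) = -11/10 (r(D) = 198*(-1/180) = -11/10)
1/((r((-2 - 6)*5) - 1*(-1795)) - 40363) = 1/((-11/10 - 1*(-1795)) - 40363) = 1/((-11/10 + 1795) - 40363) = 1/(17939/10 - 40363) = 1/(-385691/10) = -10/385691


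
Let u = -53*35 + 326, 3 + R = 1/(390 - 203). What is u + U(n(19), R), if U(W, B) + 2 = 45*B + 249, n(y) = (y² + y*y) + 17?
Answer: -264934/187 ≈ -1416.8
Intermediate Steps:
n(y) = 17 + 2*y² (n(y) = (y² + y²) + 17 = 2*y² + 17 = 17 + 2*y²)
R = -560/187 (R = -3 + 1/(390 - 203) = -3 + 1/187 = -560/187 ≈ -2.9947)
u = -1529 (u = -1855 + 326 = -1529)
U(W, B) = 247 + 45*B (U(W, B) = -2 + (45*B + 249) = -2 + (249 + 45*B) = 247 + 45*B)
u + U(n(19), R) = -1529 + (247 + 45*(-560/187)) = -1529 + (247 - 25200/187) = -1529 + 20989/187 = -264934/187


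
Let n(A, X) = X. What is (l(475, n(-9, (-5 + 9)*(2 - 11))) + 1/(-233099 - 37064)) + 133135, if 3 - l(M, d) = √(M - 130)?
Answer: 35968961493/270163 - √345 ≈ 1.3312e+5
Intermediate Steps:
l(M, d) = 3 - √(-130 + M) (l(M, d) = 3 - √(M - 130) = 3 - √(-130 + M))
(l(475, n(-9, (-5 + 9)*(2 - 11))) + 1/(-233099 - 37064)) + 133135 = ((3 - √(-130 + 475)) + 1/(-233099 - 37064)) + 133135 = ((3 - √345) + 1/(-270163)) + 133135 = ((3 - √345) - 1/270163) + 133135 = (810488/270163 - √345) + 133135 = 35968961493/270163 - √345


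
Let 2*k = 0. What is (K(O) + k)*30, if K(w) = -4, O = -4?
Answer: -120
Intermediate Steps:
k = 0 (k = (½)*0 = 0)
(K(O) + k)*30 = (-4 + 0)*30 = -4*30 = -120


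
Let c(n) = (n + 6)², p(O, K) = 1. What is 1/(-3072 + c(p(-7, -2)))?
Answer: -1/3023 ≈ -0.00033080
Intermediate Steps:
c(n) = (6 + n)²
1/(-3072 + c(p(-7, -2))) = 1/(-3072 + (6 + 1)²) = 1/(-3072 + 7²) = 1/(-3072 + 49) = 1/(-3023) = -1/3023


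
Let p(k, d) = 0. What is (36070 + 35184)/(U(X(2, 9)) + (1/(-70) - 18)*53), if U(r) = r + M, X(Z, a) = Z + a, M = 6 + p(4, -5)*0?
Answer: -4987780/65643 ≈ -75.983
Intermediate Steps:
M = 6 (M = 6 + 0*0 = 6 + 0 = 6)
U(r) = 6 + r (U(r) = r + 6 = 6 + r)
(36070 + 35184)/(U(X(2, 9)) + (1/(-70) - 18)*53) = (36070 + 35184)/((6 + (2 + 9)) + (1/(-70) - 18)*53) = 71254/((6 + 11) + (-1/70 - 18)*53) = 71254/(17 - 1261/70*53) = 71254/(17 - 66833/70) = 71254/(-65643/70) = 71254*(-70/65643) = -4987780/65643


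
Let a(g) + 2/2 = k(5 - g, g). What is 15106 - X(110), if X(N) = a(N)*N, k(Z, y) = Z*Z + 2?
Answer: -1197754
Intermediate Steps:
k(Z, y) = 2 + Z**2 (k(Z, y) = Z**2 + 2 = 2 + Z**2)
a(g) = 1 + (5 - g)**2 (a(g) = -1 + (2 + (5 - g)**2) = 1 + (5 - g)**2)
X(N) = N*(1 + (-5 + N)**2) (X(N) = (1 + (-5 + N)**2)*N = N*(1 + (-5 + N)**2))
15106 - X(110) = 15106 - 110*(1 + (-5 + 110)**2) = 15106 - 110*(1 + 105**2) = 15106 - 110*(1 + 11025) = 15106 - 110*11026 = 15106 - 1*1212860 = 15106 - 1212860 = -1197754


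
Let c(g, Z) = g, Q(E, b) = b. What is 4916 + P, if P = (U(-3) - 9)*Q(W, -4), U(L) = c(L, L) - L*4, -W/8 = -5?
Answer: 4916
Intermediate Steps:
W = 40 (W = -8*(-5) = 40)
U(L) = -3*L (U(L) = L - L*4 = L - 4*L = -3*L)
P = 0 (P = (-3*(-3) - 9)*(-4) = (9 - 9)*(-4) = 0*(-4) = 0)
4916 + P = 4916 + 0 = 4916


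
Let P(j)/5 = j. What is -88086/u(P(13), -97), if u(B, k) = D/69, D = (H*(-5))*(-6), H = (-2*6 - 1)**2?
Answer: -1012989/845 ≈ -1198.8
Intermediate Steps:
P(j) = 5*j
H = 169 (H = (-12 - 1)**2 = (-13)**2 = 169)
D = 5070 (D = (169*(-5))*(-6) = -845*(-6) = 5070)
u(B, k) = 1690/23 (u(B, k) = 5070/69 = 5070*(1/69) = 1690/23)
-88086/u(P(13), -97) = -88086/1690/23 = -88086*23/1690 = -1012989/845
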